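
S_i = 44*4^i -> [44, 176, 704, 2816, 11264]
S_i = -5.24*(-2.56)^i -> [-5.24, 13.41, -34.34, 87.91, -225.06]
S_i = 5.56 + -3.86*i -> [5.56, 1.7, -2.16, -6.02, -9.88]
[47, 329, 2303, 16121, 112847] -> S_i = 47*7^i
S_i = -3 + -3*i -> [-3, -6, -9, -12, -15]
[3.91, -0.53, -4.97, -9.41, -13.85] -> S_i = 3.91 + -4.44*i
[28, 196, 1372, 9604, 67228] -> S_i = 28*7^i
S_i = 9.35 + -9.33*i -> [9.35, 0.02, -9.31, -18.64, -27.97]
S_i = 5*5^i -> [5, 25, 125, 625, 3125]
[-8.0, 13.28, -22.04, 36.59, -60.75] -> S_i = -8.00*(-1.66)^i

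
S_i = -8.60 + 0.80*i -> [-8.6, -7.8, -7.0, -6.2, -5.4]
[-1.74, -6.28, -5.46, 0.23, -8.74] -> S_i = Random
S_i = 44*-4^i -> [44, -176, 704, -2816, 11264]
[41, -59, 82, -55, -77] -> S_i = Random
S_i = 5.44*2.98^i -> [5.44, 16.21, 48.31, 143.96, 429.01]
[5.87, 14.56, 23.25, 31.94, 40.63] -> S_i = 5.87 + 8.69*i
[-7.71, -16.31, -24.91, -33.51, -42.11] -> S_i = -7.71 + -8.60*i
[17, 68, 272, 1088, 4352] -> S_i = 17*4^i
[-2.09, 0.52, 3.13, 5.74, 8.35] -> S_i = -2.09 + 2.61*i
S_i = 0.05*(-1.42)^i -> [0.05, -0.07, 0.1, -0.14, 0.2]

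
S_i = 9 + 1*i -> [9, 10, 11, 12, 13]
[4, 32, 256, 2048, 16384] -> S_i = 4*8^i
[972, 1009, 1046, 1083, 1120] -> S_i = 972 + 37*i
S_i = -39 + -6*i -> [-39, -45, -51, -57, -63]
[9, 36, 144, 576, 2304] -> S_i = 9*4^i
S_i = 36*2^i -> [36, 72, 144, 288, 576]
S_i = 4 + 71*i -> [4, 75, 146, 217, 288]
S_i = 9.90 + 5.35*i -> [9.9, 15.25, 20.6, 25.95, 31.3]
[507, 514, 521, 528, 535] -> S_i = 507 + 7*i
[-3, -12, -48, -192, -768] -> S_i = -3*4^i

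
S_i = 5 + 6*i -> [5, 11, 17, 23, 29]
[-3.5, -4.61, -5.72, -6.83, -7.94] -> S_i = -3.50 + -1.11*i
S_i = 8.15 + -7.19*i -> [8.15, 0.96, -6.23, -13.42, -20.61]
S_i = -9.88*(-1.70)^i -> [-9.88, 16.8, -28.55, 48.54, -82.52]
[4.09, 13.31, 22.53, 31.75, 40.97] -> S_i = 4.09 + 9.22*i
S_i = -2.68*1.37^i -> [-2.68, -3.67, -5.03, -6.89, -9.44]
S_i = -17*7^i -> [-17, -119, -833, -5831, -40817]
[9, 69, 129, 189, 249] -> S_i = 9 + 60*i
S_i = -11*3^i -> [-11, -33, -99, -297, -891]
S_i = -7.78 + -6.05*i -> [-7.78, -13.83, -19.88, -25.93, -31.98]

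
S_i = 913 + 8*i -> [913, 921, 929, 937, 945]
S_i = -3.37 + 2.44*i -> [-3.37, -0.93, 1.51, 3.95, 6.39]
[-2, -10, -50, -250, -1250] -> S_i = -2*5^i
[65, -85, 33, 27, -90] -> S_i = Random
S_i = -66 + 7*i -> [-66, -59, -52, -45, -38]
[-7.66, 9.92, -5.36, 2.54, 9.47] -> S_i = Random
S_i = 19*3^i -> [19, 57, 171, 513, 1539]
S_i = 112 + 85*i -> [112, 197, 282, 367, 452]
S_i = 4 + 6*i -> [4, 10, 16, 22, 28]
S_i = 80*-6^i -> [80, -480, 2880, -17280, 103680]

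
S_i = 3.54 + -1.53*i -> [3.54, 2.01, 0.48, -1.05, -2.58]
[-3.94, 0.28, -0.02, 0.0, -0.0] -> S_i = -3.94*(-0.07)^i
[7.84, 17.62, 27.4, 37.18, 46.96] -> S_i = 7.84 + 9.78*i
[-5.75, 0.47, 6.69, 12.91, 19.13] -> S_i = -5.75 + 6.22*i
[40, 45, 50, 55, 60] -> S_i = 40 + 5*i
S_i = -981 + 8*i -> [-981, -973, -965, -957, -949]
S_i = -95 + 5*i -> [-95, -90, -85, -80, -75]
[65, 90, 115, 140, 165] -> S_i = 65 + 25*i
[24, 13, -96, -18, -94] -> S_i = Random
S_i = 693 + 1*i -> [693, 694, 695, 696, 697]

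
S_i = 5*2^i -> [5, 10, 20, 40, 80]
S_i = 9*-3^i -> [9, -27, 81, -243, 729]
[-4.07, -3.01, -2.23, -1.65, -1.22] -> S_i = -4.07*0.74^i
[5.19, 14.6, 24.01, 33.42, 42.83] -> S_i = 5.19 + 9.41*i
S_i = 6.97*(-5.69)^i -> [6.97, -39.66, 225.66, -1284.01, 7306.04]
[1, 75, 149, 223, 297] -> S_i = 1 + 74*i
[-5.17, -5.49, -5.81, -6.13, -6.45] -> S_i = -5.17 + -0.32*i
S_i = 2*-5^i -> [2, -10, 50, -250, 1250]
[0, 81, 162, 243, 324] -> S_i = 0 + 81*i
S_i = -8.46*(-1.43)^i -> [-8.46, 12.1, -17.3, 24.74, -35.38]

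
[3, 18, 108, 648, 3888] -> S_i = 3*6^i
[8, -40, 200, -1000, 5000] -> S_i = 8*-5^i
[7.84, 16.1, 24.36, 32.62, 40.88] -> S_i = 7.84 + 8.26*i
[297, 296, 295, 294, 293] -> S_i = 297 + -1*i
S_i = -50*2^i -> [-50, -100, -200, -400, -800]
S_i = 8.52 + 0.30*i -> [8.52, 8.82, 9.12, 9.42, 9.72]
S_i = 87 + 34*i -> [87, 121, 155, 189, 223]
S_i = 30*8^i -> [30, 240, 1920, 15360, 122880]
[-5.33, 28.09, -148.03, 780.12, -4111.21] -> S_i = -5.33*(-5.27)^i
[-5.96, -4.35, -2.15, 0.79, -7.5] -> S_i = Random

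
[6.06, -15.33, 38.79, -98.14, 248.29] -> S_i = 6.06*(-2.53)^i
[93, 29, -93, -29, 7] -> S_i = Random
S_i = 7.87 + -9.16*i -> [7.87, -1.29, -10.45, -19.61, -28.77]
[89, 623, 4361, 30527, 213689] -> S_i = 89*7^i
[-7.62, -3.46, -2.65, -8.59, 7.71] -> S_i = Random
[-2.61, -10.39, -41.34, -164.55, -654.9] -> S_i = -2.61*3.98^i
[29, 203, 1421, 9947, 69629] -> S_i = 29*7^i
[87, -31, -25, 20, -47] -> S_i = Random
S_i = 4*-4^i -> [4, -16, 64, -256, 1024]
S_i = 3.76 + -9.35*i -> [3.76, -5.59, -14.94, -24.29, -33.64]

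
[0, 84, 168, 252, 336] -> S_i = 0 + 84*i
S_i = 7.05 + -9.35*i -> [7.05, -2.3, -11.65, -21.0, -30.35]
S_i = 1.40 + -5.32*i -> [1.4, -3.92, -9.24, -14.56, -19.88]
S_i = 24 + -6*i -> [24, 18, 12, 6, 0]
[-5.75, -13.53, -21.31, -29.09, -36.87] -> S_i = -5.75 + -7.78*i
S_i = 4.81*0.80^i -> [4.81, 3.85, 3.08, 2.46, 1.97]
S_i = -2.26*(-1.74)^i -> [-2.26, 3.93, -6.84, 11.91, -20.72]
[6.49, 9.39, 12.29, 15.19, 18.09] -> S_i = 6.49 + 2.90*i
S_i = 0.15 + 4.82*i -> [0.15, 4.97, 9.79, 14.61, 19.43]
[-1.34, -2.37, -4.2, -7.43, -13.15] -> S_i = -1.34*1.77^i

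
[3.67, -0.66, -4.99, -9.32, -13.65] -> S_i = 3.67 + -4.33*i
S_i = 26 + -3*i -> [26, 23, 20, 17, 14]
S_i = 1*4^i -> [1, 4, 16, 64, 256]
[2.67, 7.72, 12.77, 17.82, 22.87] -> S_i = 2.67 + 5.05*i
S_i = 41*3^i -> [41, 123, 369, 1107, 3321]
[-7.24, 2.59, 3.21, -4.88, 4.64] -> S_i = Random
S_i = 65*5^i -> [65, 325, 1625, 8125, 40625]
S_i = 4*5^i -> [4, 20, 100, 500, 2500]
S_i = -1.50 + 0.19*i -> [-1.5, -1.31, -1.12, -0.93, -0.74]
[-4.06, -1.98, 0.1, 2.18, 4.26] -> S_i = -4.06 + 2.08*i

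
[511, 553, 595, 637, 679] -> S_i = 511 + 42*i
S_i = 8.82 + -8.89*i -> [8.82, -0.07, -8.96, -17.85, -26.74]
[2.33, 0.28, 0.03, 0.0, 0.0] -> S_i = 2.33*0.12^i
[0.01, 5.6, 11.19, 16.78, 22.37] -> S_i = 0.01 + 5.59*i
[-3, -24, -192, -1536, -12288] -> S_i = -3*8^i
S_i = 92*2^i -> [92, 184, 368, 736, 1472]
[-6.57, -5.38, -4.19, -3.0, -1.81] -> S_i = -6.57 + 1.19*i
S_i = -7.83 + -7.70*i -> [-7.83, -15.53, -23.23, -30.93, -38.63]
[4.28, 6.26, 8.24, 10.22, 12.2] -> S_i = 4.28 + 1.98*i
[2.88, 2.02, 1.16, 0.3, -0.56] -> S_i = 2.88 + -0.86*i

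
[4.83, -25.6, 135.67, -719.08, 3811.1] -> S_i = 4.83*(-5.30)^i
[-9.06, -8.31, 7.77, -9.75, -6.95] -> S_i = Random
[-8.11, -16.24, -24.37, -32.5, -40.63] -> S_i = -8.11 + -8.13*i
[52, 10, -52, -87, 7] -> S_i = Random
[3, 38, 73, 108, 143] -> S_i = 3 + 35*i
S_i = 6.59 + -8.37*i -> [6.59, -1.78, -10.15, -18.52, -26.89]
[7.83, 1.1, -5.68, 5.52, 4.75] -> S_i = Random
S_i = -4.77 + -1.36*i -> [-4.77, -6.13, -7.49, -8.85, -10.21]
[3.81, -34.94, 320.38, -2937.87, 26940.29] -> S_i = 3.81*(-9.17)^i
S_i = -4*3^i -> [-4, -12, -36, -108, -324]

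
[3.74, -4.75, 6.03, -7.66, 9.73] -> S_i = 3.74*(-1.27)^i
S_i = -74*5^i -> [-74, -370, -1850, -9250, -46250]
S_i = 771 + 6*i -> [771, 777, 783, 789, 795]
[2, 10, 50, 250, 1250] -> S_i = 2*5^i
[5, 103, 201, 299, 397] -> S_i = 5 + 98*i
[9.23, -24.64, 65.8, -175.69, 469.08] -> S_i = 9.23*(-2.67)^i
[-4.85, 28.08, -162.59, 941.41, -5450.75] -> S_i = -4.85*(-5.79)^i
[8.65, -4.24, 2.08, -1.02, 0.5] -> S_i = 8.65*(-0.49)^i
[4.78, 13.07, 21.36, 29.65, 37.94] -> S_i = 4.78 + 8.29*i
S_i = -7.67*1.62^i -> [-7.67, -12.43, -20.13, -32.61, -52.83]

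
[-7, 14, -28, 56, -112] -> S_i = -7*-2^i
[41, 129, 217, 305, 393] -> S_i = 41 + 88*i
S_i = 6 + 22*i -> [6, 28, 50, 72, 94]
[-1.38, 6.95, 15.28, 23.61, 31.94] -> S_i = -1.38 + 8.33*i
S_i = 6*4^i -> [6, 24, 96, 384, 1536]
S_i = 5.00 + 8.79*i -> [5.0, 13.79, 22.58, 31.37, 40.16]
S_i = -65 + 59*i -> [-65, -6, 53, 112, 171]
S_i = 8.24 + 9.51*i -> [8.24, 17.75, 27.26, 36.77, 46.28]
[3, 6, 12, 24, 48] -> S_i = 3*2^i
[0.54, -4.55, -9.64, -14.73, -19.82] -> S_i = 0.54 + -5.09*i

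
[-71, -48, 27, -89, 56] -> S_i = Random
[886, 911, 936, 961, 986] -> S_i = 886 + 25*i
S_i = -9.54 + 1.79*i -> [-9.54, -7.75, -5.96, -4.17, -2.38]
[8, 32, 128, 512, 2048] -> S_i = 8*4^i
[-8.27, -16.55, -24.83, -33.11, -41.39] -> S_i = -8.27 + -8.28*i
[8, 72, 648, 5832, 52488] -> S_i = 8*9^i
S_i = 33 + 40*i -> [33, 73, 113, 153, 193]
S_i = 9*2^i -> [9, 18, 36, 72, 144]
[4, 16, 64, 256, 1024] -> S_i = 4*4^i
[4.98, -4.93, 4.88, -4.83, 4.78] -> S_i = 4.98*(-0.99)^i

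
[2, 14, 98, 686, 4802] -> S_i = 2*7^i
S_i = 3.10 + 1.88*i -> [3.1, 4.98, 6.86, 8.74, 10.62]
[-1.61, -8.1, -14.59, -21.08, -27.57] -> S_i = -1.61 + -6.49*i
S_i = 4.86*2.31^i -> [4.86, 11.23, 25.93, 59.91, 138.38]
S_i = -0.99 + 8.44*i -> [-0.99, 7.45, 15.89, 24.33, 32.77]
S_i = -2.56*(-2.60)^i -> [-2.56, 6.66, -17.31, 44.99, -116.99]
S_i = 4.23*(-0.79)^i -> [4.23, -3.34, 2.64, -2.09, 1.65]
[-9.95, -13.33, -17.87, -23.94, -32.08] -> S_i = -9.95*1.34^i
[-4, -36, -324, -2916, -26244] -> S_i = -4*9^i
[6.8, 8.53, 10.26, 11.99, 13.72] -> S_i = 6.80 + 1.73*i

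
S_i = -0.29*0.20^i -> [-0.29, -0.06, -0.01, -0.0, -0.0]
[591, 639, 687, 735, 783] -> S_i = 591 + 48*i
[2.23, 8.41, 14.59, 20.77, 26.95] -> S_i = 2.23 + 6.18*i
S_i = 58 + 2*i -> [58, 60, 62, 64, 66]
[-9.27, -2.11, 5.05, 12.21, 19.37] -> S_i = -9.27 + 7.16*i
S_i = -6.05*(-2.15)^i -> [-6.05, 13.01, -27.97, 60.13, -129.27]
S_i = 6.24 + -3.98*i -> [6.24, 2.26, -1.72, -5.7, -9.68]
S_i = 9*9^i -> [9, 81, 729, 6561, 59049]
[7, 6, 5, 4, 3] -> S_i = 7 + -1*i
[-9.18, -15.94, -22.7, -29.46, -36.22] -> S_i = -9.18 + -6.76*i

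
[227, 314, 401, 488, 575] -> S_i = 227 + 87*i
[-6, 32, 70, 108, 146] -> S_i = -6 + 38*i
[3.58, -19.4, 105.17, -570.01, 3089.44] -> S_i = 3.58*(-5.42)^i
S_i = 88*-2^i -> [88, -176, 352, -704, 1408]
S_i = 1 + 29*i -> [1, 30, 59, 88, 117]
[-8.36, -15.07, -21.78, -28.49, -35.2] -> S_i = -8.36 + -6.71*i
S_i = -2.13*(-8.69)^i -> [-2.13, 18.51, -160.85, 1397.78, -12146.71]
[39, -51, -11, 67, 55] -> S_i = Random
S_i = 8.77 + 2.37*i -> [8.77, 11.14, 13.51, 15.88, 18.25]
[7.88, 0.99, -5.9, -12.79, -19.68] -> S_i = 7.88 + -6.89*i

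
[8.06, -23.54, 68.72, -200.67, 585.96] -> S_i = 8.06*(-2.92)^i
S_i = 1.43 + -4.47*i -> [1.43, -3.04, -7.51, -11.98, -16.45]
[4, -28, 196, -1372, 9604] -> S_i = 4*-7^i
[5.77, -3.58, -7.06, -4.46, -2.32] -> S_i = Random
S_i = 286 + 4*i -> [286, 290, 294, 298, 302]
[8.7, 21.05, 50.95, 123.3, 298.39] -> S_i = 8.70*2.42^i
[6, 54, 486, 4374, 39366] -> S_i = 6*9^i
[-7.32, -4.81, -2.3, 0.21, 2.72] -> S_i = -7.32 + 2.51*i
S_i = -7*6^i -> [-7, -42, -252, -1512, -9072]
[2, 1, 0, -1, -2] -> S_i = 2 + -1*i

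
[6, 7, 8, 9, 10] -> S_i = 6 + 1*i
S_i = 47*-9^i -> [47, -423, 3807, -34263, 308367]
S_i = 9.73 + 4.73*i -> [9.73, 14.46, 19.19, 23.92, 28.65]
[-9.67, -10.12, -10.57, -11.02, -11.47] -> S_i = -9.67 + -0.45*i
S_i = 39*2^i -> [39, 78, 156, 312, 624]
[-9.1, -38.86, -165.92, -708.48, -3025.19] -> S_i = -9.10*4.27^i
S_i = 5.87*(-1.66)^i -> [5.87, -9.74, 16.18, -26.85, 44.57]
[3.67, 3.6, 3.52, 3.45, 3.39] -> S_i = 3.67*0.98^i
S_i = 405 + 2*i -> [405, 407, 409, 411, 413]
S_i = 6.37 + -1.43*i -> [6.37, 4.94, 3.51, 2.08, 0.65]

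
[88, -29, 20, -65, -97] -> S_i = Random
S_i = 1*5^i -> [1, 5, 25, 125, 625]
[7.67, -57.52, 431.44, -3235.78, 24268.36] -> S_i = 7.67*(-7.50)^i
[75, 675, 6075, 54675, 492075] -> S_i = 75*9^i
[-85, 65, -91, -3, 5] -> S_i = Random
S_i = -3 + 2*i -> [-3, -1, 1, 3, 5]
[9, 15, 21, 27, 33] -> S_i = 9 + 6*i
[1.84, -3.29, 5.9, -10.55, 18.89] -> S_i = 1.84*(-1.79)^i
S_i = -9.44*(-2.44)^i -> [-9.44, 23.03, -56.2, 137.13, -334.6]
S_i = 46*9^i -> [46, 414, 3726, 33534, 301806]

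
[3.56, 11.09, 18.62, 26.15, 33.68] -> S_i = 3.56 + 7.53*i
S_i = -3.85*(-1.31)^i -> [-3.85, 5.04, -6.61, 8.66, -11.34]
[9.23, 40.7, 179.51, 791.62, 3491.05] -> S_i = 9.23*4.41^i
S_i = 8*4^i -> [8, 32, 128, 512, 2048]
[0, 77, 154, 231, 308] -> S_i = 0 + 77*i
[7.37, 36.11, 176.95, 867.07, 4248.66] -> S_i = 7.37*4.90^i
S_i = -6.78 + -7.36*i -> [-6.78, -14.14, -21.5, -28.86, -36.22]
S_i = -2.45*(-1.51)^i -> [-2.45, 3.7, -5.59, 8.44, -12.74]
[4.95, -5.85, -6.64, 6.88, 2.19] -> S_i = Random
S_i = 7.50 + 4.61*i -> [7.5, 12.11, 16.72, 21.33, 25.94]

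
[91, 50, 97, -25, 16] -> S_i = Random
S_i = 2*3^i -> [2, 6, 18, 54, 162]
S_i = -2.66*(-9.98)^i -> [-2.66, 26.55, -264.94, 2644.07, -26387.84]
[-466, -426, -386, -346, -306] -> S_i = -466 + 40*i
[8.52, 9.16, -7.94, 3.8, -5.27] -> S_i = Random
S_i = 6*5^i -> [6, 30, 150, 750, 3750]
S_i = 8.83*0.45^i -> [8.83, 3.97, 1.79, 0.8, 0.36]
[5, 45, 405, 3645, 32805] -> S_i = 5*9^i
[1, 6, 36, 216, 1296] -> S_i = 1*6^i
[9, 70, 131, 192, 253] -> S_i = 9 + 61*i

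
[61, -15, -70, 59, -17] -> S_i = Random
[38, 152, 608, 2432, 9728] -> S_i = 38*4^i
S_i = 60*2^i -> [60, 120, 240, 480, 960]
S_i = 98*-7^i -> [98, -686, 4802, -33614, 235298]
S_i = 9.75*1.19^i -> [9.75, 11.6, 13.81, 16.43, 19.55]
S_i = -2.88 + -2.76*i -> [-2.88, -5.64, -8.4, -11.16, -13.92]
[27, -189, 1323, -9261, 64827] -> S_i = 27*-7^i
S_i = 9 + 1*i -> [9, 10, 11, 12, 13]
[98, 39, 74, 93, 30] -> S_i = Random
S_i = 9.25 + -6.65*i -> [9.25, 2.6, -4.05, -10.7, -17.35]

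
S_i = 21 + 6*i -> [21, 27, 33, 39, 45]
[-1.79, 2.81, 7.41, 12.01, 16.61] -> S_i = -1.79 + 4.60*i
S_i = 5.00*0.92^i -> [5.0, 4.6, 4.23, 3.89, 3.58]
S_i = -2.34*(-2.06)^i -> [-2.34, 4.82, -9.93, 20.46, -42.14]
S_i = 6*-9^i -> [6, -54, 486, -4374, 39366]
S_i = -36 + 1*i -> [-36, -35, -34, -33, -32]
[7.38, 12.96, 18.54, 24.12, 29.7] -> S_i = 7.38 + 5.58*i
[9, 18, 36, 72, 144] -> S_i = 9*2^i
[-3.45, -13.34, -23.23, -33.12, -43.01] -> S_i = -3.45 + -9.89*i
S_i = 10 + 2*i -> [10, 12, 14, 16, 18]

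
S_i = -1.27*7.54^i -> [-1.27, -9.58, -72.2, -544.4, -4104.77]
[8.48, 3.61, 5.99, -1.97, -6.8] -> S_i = Random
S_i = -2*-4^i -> [-2, 8, -32, 128, -512]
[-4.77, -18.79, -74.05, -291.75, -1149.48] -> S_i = -4.77*3.94^i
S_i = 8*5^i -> [8, 40, 200, 1000, 5000]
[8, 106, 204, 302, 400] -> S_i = 8 + 98*i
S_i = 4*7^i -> [4, 28, 196, 1372, 9604]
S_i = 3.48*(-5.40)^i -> [3.48, -18.79, 101.48, -547.97, 2959.06]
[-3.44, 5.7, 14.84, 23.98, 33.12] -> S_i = -3.44 + 9.14*i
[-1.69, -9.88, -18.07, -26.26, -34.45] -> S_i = -1.69 + -8.19*i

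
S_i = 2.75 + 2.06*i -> [2.75, 4.81, 6.87, 8.93, 10.99]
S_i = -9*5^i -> [-9, -45, -225, -1125, -5625]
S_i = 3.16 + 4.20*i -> [3.16, 7.36, 11.56, 15.76, 19.96]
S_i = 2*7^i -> [2, 14, 98, 686, 4802]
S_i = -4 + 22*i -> [-4, 18, 40, 62, 84]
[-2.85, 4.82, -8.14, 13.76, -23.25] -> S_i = -2.85*(-1.69)^i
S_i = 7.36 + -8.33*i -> [7.36, -0.97, -9.3, -17.63, -25.96]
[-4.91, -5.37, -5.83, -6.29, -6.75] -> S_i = -4.91 + -0.46*i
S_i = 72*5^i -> [72, 360, 1800, 9000, 45000]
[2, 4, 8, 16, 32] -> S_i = 2*2^i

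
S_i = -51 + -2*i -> [-51, -53, -55, -57, -59]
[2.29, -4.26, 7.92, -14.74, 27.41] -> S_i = 2.29*(-1.86)^i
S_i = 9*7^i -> [9, 63, 441, 3087, 21609]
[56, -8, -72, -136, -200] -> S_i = 56 + -64*i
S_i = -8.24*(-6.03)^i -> [-8.24, 49.69, -299.61, 1806.67, -10894.23]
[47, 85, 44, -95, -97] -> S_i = Random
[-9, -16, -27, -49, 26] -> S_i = Random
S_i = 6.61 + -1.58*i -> [6.61, 5.03, 3.45, 1.87, 0.29]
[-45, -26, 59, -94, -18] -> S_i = Random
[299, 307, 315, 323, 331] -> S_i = 299 + 8*i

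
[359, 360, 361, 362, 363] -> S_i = 359 + 1*i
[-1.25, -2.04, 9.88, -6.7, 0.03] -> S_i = Random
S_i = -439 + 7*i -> [-439, -432, -425, -418, -411]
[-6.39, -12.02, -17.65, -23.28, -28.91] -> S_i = -6.39 + -5.63*i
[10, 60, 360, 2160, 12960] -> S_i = 10*6^i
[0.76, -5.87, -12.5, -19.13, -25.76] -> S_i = 0.76 + -6.63*i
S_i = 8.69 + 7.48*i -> [8.69, 16.17, 23.65, 31.13, 38.61]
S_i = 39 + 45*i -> [39, 84, 129, 174, 219]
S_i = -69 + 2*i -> [-69, -67, -65, -63, -61]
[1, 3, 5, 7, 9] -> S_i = 1 + 2*i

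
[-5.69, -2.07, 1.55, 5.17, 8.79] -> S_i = -5.69 + 3.62*i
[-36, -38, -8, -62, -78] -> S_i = Random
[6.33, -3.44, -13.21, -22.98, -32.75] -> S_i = 6.33 + -9.77*i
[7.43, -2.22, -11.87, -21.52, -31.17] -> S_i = 7.43 + -9.65*i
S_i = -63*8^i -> [-63, -504, -4032, -32256, -258048]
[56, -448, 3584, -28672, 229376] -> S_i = 56*-8^i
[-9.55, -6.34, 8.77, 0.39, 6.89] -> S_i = Random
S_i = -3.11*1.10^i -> [-3.11, -3.42, -3.76, -4.14, -4.55]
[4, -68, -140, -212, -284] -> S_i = 4 + -72*i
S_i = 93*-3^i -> [93, -279, 837, -2511, 7533]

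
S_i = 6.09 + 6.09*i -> [6.09, 12.18, 18.27, 24.36, 30.45]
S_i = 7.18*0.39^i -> [7.18, 2.8, 1.09, 0.43, 0.17]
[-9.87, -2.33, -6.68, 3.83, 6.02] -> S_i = Random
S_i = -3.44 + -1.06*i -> [-3.44, -4.5, -5.56, -6.62, -7.68]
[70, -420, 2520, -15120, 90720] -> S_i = 70*-6^i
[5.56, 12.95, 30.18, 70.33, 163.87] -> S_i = 5.56*2.33^i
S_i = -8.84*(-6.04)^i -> [-8.84, 53.39, -322.5, 1947.88, -11765.22]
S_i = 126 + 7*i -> [126, 133, 140, 147, 154]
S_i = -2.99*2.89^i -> [-2.99, -8.64, -24.97, -72.17, -208.58]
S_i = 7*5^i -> [7, 35, 175, 875, 4375]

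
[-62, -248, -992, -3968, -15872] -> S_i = -62*4^i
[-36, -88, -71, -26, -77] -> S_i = Random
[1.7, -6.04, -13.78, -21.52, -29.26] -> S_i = 1.70 + -7.74*i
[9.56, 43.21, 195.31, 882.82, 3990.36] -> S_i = 9.56*4.52^i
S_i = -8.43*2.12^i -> [-8.43, -17.87, -37.89, -80.32, -170.28]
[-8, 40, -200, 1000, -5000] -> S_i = -8*-5^i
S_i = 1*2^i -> [1, 2, 4, 8, 16]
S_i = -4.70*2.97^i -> [-4.7, -13.96, -41.46, -123.13, -365.7]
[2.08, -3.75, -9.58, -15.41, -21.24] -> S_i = 2.08 + -5.83*i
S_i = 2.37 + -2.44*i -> [2.37, -0.07, -2.51, -4.95, -7.39]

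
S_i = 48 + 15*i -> [48, 63, 78, 93, 108]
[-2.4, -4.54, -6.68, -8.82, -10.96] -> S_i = -2.40 + -2.14*i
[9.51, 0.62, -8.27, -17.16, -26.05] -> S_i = 9.51 + -8.89*i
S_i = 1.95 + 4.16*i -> [1.95, 6.11, 10.27, 14.43, 18.59]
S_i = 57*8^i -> [57, 456, 3648, 29184, 233472]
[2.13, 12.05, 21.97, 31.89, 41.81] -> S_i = 2.13 + 9.92*i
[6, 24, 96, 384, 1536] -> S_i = 6*4^i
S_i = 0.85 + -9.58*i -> [0.85, -8.73, -18.31, -27.89, -37.47]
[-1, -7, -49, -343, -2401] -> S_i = -1*7^i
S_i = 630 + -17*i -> [630, 613, 596, 579, 562]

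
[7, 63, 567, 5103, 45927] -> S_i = 7*9^i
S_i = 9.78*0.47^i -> [9.78, 4.6, 2.16, 1.02, 0.48]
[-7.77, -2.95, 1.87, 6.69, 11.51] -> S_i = -7.77 + 4.82*i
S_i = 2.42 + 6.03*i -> [2.42, 8.45, 14.48, 20.51, 26.54]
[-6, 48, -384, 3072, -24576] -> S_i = -6*-8^i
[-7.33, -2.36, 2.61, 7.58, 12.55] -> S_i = -7.33 + 4.97*i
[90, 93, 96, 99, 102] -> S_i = 90 + 3*i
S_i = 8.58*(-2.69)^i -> [8.58, -23.08, 62.09, -167.01, 449.26]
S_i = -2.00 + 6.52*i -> [-2.0, 4.52, 11.04, 17.56, 24.08]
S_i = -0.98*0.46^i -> [-0.98, -0.45, -0.21, -0.1, -0.04]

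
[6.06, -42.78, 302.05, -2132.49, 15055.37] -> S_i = 6.06*(-7.06)^i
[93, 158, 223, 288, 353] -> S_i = 93 + 65*i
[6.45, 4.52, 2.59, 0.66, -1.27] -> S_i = 6.45 + -1.93*i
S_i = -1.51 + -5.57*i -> [-1.51, -7.08, -12.65, -18.22, -23.79]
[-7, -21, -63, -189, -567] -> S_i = -7*3^i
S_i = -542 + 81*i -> [-542, -461, -380, -299, -218]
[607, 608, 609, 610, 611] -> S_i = 607 + 1*i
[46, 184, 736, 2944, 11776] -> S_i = 46*4^i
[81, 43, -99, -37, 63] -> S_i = Random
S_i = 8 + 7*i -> [8, 15, 22, 29, 36]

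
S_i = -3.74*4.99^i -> [-3.74, -18.66, -93.13, -464.7, -2318.86]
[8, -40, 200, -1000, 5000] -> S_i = 8*-5^i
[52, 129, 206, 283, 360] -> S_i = 52 + 77*i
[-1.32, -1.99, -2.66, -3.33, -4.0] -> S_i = -1.32 + -0.67*i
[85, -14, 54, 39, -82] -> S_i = Random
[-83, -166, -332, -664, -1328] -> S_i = -83*2^i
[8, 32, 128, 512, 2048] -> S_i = 8*4^i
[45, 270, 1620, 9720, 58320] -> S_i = 45*6^i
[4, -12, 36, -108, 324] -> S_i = 4*-3^i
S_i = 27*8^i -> [27, 216, 1728, 13824, 110592]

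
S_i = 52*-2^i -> [52, -104, 208, -416, 832]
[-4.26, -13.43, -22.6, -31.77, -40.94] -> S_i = -4.26 + -9.17*i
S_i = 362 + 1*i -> [362, 363, 364, 365, 366]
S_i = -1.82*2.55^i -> [-1.82, -4.64, -11.83, -30.18, -76.95]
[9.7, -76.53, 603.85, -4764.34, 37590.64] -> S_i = 9.70*(-7.89)^i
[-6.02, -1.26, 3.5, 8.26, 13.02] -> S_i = -6.02 + 4.76*i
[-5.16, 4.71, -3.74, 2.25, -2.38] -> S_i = Random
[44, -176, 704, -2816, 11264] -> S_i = 44*-4^i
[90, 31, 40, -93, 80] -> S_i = Random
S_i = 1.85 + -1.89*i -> [1.85, -0.04, -1.93, -3.82, -5.71]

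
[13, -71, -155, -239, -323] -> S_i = 13 + -84*i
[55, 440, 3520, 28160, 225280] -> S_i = 55*8^i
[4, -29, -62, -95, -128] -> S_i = 4 + -33*i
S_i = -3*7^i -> [-3, -21, -147, -1029, -7203]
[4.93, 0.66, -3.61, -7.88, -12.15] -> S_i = 4.93 + -4.27*i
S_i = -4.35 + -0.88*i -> [-4.35, -5.23, -6.11, -6.99, -7.87]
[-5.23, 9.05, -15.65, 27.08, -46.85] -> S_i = -5.23*(-1.73)^i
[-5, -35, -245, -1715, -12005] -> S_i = -5*7^i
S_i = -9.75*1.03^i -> [-9.75, -10.04, -10.34, -10.65, -10.97]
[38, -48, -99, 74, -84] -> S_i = Random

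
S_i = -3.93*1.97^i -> [-3.93, -7.74, -15.25, -30.05, -59.19]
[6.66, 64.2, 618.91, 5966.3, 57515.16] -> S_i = 6.66*9.64^i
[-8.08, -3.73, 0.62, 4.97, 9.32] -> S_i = -8.08 + 4.35*i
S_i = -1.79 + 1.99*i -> [-1.79, 0.2, 2.19, 4.18, 6.17]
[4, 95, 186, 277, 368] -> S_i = 4 + 91*i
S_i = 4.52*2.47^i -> [4.52, 11.16, 27.58, 68.11, 168.24]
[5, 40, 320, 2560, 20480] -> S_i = 5*8^i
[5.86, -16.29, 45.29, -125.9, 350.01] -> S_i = 5.86*(-2.78)^i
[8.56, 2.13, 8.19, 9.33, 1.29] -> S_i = Random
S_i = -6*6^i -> [-6, -36, -216, -1296, -7776]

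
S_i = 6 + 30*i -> [6, 36, 66, 96, 126]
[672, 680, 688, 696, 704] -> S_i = 672 + 8*i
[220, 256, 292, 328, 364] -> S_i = 220 + 36*i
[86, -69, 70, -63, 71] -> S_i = Random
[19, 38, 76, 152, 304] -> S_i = 19*2^i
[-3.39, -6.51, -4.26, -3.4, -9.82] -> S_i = Random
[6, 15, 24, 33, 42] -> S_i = 6 + 9*i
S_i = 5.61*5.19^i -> [5.61, 29.12, 151.11, 784.27, 4070.36]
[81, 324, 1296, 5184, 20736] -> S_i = 81*4^i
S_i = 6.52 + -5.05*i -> [6.52, 1.47, -3.58, -8.63, -13.68]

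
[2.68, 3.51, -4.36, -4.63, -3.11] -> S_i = Random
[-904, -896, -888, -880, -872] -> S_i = -904 + 8*i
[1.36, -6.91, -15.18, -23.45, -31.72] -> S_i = 1.36 + -8.27*i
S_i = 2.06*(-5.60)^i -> [2.06, -11.54, 64.6, -361.77, 2025.91]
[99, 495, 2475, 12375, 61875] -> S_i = 99*5^i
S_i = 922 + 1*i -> [922, 923, 924, 925, 926]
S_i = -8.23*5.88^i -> [-8.23, -48.39, -284.55, -1673.14, -9838.05]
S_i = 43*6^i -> [43, 258, 1548, 9288, 55728]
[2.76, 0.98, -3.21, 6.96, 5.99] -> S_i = Random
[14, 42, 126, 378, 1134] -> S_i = 14*3^i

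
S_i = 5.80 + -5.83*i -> [5.8, -0.03, -5.86, -11.69, -17.52]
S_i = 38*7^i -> [38, 266, 1862, 13034, 91238]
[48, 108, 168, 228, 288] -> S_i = 48 + 60*i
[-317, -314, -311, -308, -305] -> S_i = -317 + 3*i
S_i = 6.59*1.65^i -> [6.59, 10.87, 17.94, 29.6, 48.85]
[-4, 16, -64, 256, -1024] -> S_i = -4*-4^i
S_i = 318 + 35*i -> [318, 353, 388, 423, 458]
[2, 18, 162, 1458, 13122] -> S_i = 2*9^i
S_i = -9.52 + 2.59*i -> [-9.52, -6.93, -4.34, -1.75, 0.84]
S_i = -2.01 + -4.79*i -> [-2.01, -6.8, -11.59, -16.38, -21.17]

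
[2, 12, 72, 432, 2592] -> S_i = 2*6^i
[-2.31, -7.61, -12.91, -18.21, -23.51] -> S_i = -2.31 + -5.30*i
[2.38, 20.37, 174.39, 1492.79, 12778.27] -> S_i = 2.38*8.56^i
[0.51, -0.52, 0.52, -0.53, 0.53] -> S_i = 0.51*(-1.01)^i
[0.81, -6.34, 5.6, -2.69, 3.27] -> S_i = Random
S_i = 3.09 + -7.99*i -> [3.09, -4.9, -12.89, -20.88, -28.87]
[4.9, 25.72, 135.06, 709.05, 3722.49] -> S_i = 4.90*5.25^i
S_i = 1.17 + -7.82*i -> [1.17, -6.65, -14.47, -22.29, -30.11]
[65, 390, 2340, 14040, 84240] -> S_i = 65*6^i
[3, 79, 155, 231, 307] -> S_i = 3 + 76*i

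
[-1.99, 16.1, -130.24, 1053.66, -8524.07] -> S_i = -1.99*(-8.09)^i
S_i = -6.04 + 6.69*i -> [-6.04, 0.65, 7.34, 14.03, 20.72]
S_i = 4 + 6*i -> [4, 10, 16, 22, 28]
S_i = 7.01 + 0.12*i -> [7.01, 7.13, 7.25, 7.37, 7.49]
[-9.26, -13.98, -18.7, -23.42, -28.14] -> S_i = -9.26 + -4.72*i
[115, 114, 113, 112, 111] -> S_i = 115 + -1*i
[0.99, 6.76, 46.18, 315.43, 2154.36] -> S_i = 0.99*6.83^i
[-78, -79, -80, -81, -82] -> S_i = -78 + -1*i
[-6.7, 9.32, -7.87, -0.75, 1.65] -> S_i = Random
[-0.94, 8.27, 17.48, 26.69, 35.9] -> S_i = -0.94 + 9.21*i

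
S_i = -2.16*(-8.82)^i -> [-2.16, 19.05, -168.03, 1482.04, -13071.58]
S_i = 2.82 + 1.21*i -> [2.82, 4.03, 5.24, 6.45, 7.66]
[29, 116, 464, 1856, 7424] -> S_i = 29*4^i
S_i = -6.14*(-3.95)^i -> [-6.14, 24.25, -95.8, 378.41, -1494.71]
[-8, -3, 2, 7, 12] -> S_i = -8 + 5*i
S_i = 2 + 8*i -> [2, 10, 18, 26, 34]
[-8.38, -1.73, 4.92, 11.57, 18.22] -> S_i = -8.38 + 6.65*i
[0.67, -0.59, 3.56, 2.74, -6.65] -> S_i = Random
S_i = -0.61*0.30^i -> [-0.61, -0.18, -0.05, -0.02, -0.0]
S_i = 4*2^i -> [4, 8, 16, 32, 64]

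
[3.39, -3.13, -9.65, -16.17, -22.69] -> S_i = 3.39 + -6.52*i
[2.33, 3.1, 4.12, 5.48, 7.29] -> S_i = 2.33*1.33^i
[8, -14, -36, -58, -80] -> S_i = 8 + -22*i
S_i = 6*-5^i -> [6, -30, 150, -750, 3750]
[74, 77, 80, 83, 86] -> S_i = 74 + 3*i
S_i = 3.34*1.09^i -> [3.34, 3.64, 3.97, 4.33, 4.71]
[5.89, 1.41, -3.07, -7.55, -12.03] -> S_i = 5.89 + -4.48*i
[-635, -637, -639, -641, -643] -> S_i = -635 + -2*i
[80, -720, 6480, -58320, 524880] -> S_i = 80*-9^i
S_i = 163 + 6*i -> [163, 169, 175, 181, 187]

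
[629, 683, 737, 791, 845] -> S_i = 629 + 54*i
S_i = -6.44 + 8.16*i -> [-6.44, 1.72, 9.88, 18.04, 26.2]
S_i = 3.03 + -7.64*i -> [3.03, -4.61, -12.25, -19.89, -27.53]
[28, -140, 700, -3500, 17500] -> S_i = 28*-5^i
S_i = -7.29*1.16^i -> [-7.29, -8.46, -9.81, -11.38, -13.2]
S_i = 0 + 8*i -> [0, 8, 16, 24, 32]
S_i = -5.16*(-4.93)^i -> [-5.16, 25.44, -125.41, 618.29, -3048.16]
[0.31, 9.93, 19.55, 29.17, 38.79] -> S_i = 0.31 + 9.62*i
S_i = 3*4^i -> [3, 12, 48, 192, 768]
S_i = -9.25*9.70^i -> [-9.25, -89.72, -870.33, -8442.23, -81889.58]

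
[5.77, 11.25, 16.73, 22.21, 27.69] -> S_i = 5.77 + 5.48*i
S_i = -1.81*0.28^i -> [-1.81, -0.51, -0.14, -0.04, -0.01]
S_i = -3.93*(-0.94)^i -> [-3.93, 3.69, -3.47, 3.26, -3.07]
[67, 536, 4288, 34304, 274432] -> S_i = 67*8^i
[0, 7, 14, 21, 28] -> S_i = 0 + 7*i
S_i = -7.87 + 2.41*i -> [-7.87, -5.46, -3.05, -0.64, 1.77]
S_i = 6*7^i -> [6, 42, 294, 2058, 14406]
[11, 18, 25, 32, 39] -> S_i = 11 + 7*i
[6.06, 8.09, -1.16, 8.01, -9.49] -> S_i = Random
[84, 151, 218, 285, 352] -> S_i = 84 + 67*i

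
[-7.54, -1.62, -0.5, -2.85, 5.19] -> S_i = Random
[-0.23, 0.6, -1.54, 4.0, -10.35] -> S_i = -0.23*(-2.59)^i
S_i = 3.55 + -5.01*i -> [3.55, -1.46, -6.47, -11.48, -16.49]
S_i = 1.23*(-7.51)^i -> [1.23, -9.24, 69.37, -520.98, 3912.59]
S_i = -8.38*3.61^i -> [-8.38, -30.25, -109.21, -394.24, -1423.22]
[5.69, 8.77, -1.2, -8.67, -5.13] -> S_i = Random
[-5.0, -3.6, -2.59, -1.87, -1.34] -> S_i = -5.00*0.72^i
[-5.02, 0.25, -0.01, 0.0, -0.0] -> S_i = -5.02*(-0.05)^i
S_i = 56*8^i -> [56, 448, 3584, 28672, 229376]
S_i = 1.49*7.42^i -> [1.49, 11.06, 82.03, 608.69, 4516.5]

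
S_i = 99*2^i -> [99, 198, 396, 792, 1584]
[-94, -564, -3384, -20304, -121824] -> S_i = -94*6^i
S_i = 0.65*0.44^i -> [0.65, 0.29, 0.13, 0.06, 0.02]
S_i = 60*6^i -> [60, 360, 2160, 12960, 77760]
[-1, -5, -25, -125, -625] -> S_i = -1*5^i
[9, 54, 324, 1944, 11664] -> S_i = 9*6^i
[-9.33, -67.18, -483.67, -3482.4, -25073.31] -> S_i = -9.33*7.20^i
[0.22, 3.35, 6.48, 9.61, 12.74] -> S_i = 0.22 + 3.13*i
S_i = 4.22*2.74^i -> [4.22, 11.56, 31.68, 86.81, 237.86]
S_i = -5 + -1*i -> [-5, -6, -7, -8, -9]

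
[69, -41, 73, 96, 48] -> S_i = Random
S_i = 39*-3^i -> [39, -117, 351, -1053, 3159]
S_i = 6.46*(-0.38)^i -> [6.46, -2.45, 0.93, -0.35, 0.13]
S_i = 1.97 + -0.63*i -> [1.97, 1.34, 0.71, 0.08, -0.55]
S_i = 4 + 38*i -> [4, 42, 80, 118, 156]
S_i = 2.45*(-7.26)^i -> [2.45, -17.79, 129.13, -937.51, 6806.32]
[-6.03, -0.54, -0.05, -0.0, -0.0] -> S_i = -6.03*0.09^i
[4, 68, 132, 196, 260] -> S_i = 4 + 64*i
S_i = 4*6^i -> [4, 24, 144, 864, 5184]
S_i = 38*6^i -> [38, 228, 1368, 8208, 49248]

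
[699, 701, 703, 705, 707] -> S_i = 699 + 2*i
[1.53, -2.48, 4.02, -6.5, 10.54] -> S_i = 1.53*(-1.62)^i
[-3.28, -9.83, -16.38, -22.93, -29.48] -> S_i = -3.28 + -6.55*i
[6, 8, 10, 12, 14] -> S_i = 6 + 2*i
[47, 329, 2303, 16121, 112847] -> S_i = 47*7^i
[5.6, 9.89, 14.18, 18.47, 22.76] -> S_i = 5.60 + 4.29*i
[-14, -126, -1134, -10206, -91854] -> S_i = -14*9^i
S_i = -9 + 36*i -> [-9, 27, 63, 99, 135]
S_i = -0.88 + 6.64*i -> [-0.88, 5.76, 12.4, 19.04, 25.68]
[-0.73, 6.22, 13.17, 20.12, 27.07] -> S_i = -0.73 + 6.95*i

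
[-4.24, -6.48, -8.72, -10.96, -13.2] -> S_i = -4.24 + -2.24*i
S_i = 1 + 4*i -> [1, 5, 9, 13, 17]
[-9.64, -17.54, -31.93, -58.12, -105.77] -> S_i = -9.64*1.82^i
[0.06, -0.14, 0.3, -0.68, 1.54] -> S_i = 0.06*(-2.25)^i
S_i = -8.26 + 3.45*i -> [-8.26, -4.81, -1.36, 2.09, 5.54]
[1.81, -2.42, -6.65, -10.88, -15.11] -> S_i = 1.81 + -4.23*i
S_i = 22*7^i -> [22, 154, 1078, 7546, 52822]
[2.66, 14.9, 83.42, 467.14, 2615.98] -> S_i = 2.66*5.60^i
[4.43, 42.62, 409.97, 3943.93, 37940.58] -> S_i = 4.43*9.62^i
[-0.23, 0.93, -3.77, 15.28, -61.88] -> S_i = -0.23*(-4.05)^i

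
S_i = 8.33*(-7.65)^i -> [8.33, -63.72, 487.49, -3729.32, 28529.28]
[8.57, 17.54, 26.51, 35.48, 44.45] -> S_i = 8.57 + 8.97*i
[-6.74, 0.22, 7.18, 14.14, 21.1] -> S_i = -6.74 + 6.96*i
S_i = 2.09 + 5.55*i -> [2.09, 7.64, 13.19, 18.74, 24.29]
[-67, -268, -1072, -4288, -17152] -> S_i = -67*4^i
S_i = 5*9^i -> [5, 45, 405, 3645, 32805]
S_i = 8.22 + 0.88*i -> [8.22, 9.1, 9.98, 10.86, 11.74]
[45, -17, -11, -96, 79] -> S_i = Random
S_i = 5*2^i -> [5, 10, 20, 40, 80]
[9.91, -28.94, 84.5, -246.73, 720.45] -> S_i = 9.91*(-2.92)^i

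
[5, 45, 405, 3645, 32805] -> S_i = 5*9^i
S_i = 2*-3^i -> [2, -6, 18, -54, 162]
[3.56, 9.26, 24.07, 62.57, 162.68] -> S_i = 3.56*2.60^i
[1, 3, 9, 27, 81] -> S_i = 1*3^i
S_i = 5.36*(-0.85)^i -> [5.36, -4.56, 3.87, -3.29, 2.8]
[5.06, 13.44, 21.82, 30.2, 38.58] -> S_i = 5.06 + 8.38*i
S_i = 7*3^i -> [7, 21, 63, 189, 567]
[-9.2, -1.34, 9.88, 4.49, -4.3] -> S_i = Random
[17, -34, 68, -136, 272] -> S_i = 17*-2^i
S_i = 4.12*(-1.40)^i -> [4.12, -5.77, 8.08, -11.31, 15.83]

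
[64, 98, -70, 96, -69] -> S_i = Random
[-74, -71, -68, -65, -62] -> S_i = -74 + 3*i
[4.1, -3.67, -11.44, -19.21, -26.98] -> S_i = 4.10 + -7.77*i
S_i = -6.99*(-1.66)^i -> [-6.99, 11.6, -19.26, 31.97, -53.08]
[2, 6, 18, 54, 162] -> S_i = 2*3^i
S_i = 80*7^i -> [80, 560, 3920, 27440, 192080]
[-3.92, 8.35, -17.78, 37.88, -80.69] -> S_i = -3.92*(-2.13)^i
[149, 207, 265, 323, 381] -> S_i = 149 + 58*i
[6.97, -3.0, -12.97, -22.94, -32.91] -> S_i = 6.97 + -9.97*i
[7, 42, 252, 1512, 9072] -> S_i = 7*6^i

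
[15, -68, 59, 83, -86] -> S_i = Random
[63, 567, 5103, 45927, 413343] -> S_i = 63*9^i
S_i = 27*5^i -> [27, 135, 675, 3375, 16875]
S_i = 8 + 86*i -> [8, 94, 180, 266, 352]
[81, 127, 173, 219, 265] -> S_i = 81 + 46*i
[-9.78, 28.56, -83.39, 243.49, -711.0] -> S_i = -9.78*(-2.92)^i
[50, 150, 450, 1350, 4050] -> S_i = 50*3^i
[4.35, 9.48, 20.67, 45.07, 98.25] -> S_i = 4.35*2.18^i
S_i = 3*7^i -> [3, 21, 147, 1029, 7203]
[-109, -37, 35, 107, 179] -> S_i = -109 + 72*i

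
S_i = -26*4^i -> [-26, -104, -416, -1664, -6656]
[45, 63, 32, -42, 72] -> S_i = Random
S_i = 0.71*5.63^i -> [0.71, 4.0, 22.5, 126.7, 713.33]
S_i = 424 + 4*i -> [424, 428, 432, 436, 440]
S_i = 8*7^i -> [8, 56, 392, 2744, 19208]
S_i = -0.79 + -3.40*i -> [-0.79, -4.19, -7.59, -10.99, -14.39]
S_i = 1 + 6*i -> [1, 7, 13, 19, 25]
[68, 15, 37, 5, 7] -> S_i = Random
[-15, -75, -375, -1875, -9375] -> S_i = -15*5^i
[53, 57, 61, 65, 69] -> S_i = 53 + 4*i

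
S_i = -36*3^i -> [-36, -108, -324, -972, -2916]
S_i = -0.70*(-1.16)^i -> [-0.7, 0.81, -0.94, 1.09, -1.27]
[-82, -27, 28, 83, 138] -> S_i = -82 + 55*i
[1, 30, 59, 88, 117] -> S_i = 1 + 29*i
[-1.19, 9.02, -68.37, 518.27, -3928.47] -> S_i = -1.19*(-7.58)^i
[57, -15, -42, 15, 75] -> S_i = Random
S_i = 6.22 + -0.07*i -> [6.22, 6.15, 6.08, 6.01, 5.94]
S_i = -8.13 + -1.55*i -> [-8.13, -9.68, -11.23, -12.78, -14.33]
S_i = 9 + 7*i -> [9, 16, 23, 30, 37]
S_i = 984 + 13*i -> [984, 997, 1010, 1023, 1036]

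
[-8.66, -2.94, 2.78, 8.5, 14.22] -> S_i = -8.66 + 5.72*i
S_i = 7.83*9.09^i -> [7.83, 71.17, 646.98, 5881.03, 53458.56]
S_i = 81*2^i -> [81, 162, 324, 648, 1296]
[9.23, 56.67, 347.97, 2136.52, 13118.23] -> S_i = 9.23*6.14^i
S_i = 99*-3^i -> [99, -297, 891, -2673, 8019]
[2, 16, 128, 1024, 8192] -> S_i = 2*8^i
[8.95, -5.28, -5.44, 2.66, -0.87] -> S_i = Random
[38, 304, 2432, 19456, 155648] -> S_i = 38*8^i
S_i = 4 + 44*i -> [4, 48, 92, 136, 180]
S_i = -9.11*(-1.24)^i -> [-9.11, 11.3, -14.01, 17.37, -21.54]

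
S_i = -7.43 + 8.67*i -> [-7.43, 1.24, 9.91, 18.58, 27.25]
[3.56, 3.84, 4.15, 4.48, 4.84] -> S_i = 3.56*1.08^i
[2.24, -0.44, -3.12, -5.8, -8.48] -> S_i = 2.24 + -2.68*i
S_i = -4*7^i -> [-4, -28, -196, -1372, -9604]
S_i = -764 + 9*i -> [-764, -755, -746, -737, -728]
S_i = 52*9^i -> [52, 468, 4212, 37908, 341172]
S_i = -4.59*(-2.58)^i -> [-4.59, 11.84, -30.55, 78.83, -203.37]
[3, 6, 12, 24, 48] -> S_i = 3*2^i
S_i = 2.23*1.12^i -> [2.23, 2.5, 2.8, 3.13, 3.51]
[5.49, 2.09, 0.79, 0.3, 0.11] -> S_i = 5.49*0.38^i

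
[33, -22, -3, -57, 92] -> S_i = Random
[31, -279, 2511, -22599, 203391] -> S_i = 31*-9^i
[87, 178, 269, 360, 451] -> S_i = 87 + 91*i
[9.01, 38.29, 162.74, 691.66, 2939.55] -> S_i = 9.01*4.25^i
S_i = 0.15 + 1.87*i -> [0.15, 2.02, 3.89, 5.76, 7.63]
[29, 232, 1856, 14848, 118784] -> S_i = 29*8^i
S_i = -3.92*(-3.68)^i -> [-3.92, 14.43, -53.09, 195.36, -718.91]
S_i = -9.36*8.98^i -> [-9.36, -84.05, -754.79, -6778.05, -60866.9]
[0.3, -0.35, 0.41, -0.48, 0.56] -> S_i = 0.30*(-1.17)^i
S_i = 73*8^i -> [73, 584, 4672, 37376, 299008]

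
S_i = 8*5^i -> [8, 40, 200, 1000, 5000]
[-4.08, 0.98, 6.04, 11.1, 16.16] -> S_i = -4.08 + 5.06*i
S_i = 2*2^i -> [2, 4, 8, 16, 32]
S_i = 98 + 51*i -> [98, 149, 200, 251, 302]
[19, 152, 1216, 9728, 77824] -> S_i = 19*8^i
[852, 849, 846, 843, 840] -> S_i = 852 + -3*i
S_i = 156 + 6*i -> [156, 162, 168, 174, 180]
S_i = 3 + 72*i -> [3, 75, 147, 219, 291]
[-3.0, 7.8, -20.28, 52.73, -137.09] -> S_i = -3.00*(-2.60)^i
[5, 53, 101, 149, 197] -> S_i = 5 + 48*i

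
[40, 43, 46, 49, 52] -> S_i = 40 + 3*i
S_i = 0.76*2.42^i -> [0.76, 1.84, 4.45, 10.77, 26.07]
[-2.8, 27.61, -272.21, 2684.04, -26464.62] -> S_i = -2.80*(-9.86)^i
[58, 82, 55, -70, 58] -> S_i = Random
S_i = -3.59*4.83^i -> [-3.59, -17.34, -83.75, -404.52, -1953.81]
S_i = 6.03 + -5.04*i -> [6.03, 0.99, -4.05, -9.09, -14.13]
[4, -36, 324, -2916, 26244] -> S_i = 4*-9^i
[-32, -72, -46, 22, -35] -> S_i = Random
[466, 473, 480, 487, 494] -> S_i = 466 + 7*i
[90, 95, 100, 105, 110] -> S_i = 90 + 5*i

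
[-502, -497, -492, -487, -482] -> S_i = -502 + 5*i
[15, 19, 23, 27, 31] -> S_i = 15 + 4*i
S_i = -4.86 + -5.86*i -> [-4.86, -10.72, -16.58, -22.44, -28.3]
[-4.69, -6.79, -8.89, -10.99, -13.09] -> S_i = -4.69 + -2.10*i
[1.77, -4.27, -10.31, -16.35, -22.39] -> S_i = 1.77 + -6.04*i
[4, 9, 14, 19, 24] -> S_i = 4 + 5*i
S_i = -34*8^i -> [-34, -272, -2176, -17408, -139264]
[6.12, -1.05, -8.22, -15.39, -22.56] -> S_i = 6.12 + -7.17*i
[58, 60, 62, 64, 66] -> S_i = 58 + 2*i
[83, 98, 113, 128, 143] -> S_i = 83 + 15*i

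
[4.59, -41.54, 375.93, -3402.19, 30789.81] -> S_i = 4.59*(-9.05)^i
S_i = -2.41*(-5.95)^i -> [-2.41, 14.34, -85.32, 507.65, -3020.54]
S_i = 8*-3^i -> [8, -24, 72, -216, 648]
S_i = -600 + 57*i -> [-600, -543, -486, -429, -372]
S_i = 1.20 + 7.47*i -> [1.2, 8.67, 16.14, 23.61, 31.08]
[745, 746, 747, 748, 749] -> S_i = 745 + 1*i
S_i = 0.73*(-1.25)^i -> [0.73, -0.91, 1.14, -1.43, 1.78]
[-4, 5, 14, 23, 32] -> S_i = -4 + 9*i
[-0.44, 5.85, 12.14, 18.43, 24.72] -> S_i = -0.44 + 6.29*i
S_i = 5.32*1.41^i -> [5.32, 7.5, 10.58, 14.91, 21.03]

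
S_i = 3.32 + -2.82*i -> [3.32, 0.5, -2.32, -5.14, -7.96]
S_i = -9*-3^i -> [-9, 27, -81, 243, -729]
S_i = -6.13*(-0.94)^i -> [-6.13, 5.76, -5.42, 5.09, -4.79]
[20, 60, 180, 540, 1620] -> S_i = 20*3^i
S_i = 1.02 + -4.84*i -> [1.02, -3.82, -8.66, -13.5, -18.34]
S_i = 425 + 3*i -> [425, 428, 431, 434, 437]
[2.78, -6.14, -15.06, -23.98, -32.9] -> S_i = 2.78 + -8.92*i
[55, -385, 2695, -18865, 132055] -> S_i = 55*-7^i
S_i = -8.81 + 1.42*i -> [-8.81, -7.39, -5.97, -4.55, -3.13]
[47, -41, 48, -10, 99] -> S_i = Random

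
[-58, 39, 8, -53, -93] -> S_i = Random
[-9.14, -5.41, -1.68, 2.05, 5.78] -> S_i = -9.14 + 3.73*i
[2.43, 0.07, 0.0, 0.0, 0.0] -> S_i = 2.43*0.03^i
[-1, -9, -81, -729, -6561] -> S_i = -1*9^i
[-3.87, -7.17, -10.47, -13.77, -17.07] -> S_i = -3.87 + -3.30*i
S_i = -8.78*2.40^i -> [-8.78, -21.07, -50.57, -121.37, -291.3]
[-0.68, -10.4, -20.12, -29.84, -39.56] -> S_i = -0.68 + -9.72*i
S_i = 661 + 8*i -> [661, 669, 677, 685, 693]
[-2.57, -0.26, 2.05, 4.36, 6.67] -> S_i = -2.57 + 2.31*i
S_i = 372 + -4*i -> [372, 368, 364, 360, 356]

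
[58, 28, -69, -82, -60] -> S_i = Random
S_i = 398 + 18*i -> [398, 416, 434, 452, 470]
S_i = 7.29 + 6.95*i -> [7.29, 14.24, 21.19, 28.14, 35.09]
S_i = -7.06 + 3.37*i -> [-7.06, -3.69, -0.32, 3.05, 6.42]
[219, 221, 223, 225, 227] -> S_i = 219 + 2*i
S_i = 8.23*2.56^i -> [8.23, 21.07, 53.94, 138.08, 353.48]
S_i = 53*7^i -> [53, 371, 2597, 18179, 127253]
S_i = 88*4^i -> [88, 352, 1408, 5632, 22528]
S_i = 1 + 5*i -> [1, 6, 11, 16, 21]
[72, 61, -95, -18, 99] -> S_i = Random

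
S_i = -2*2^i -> [-2, -4, -8, -16, -32]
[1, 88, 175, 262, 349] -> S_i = 1 + 87*i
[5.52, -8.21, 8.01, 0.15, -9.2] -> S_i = Random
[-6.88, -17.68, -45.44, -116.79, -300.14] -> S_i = -6.88*2.57^i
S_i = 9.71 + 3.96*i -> [9.71, 13.67, 17.63, 21.59, 25.55]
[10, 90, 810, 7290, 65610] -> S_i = 10*9^i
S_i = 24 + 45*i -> [24, 69, 114, 159, 204]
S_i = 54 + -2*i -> [54, 52, 50, 48, 46]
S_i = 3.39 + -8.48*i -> [3.39, -5.09, -13.57, -22.05, -30.53]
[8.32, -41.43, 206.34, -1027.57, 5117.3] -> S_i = 8.32*(-4.98)^i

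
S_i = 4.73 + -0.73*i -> [4.73, 4.0, 3.27, 2.54, 1.81]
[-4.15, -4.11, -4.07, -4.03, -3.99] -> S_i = -4.15 + 0.04*i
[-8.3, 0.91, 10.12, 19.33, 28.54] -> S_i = -8.30 + 9.21*i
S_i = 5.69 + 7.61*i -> [5.69, 13.3, 20.91, 28.52, 36.13]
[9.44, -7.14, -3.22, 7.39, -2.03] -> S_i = Random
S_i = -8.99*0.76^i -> [-8.99, -6.83, -5.19, -3.95, -3.0]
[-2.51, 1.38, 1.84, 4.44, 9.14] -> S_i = Random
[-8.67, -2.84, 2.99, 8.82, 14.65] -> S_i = -8.67 + 5.83*i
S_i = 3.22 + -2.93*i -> [3.22, 0.29, -2.64, -5.57, -8.5]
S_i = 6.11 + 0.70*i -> [6.11, 6.81, 7.51, 8.21, 8.91]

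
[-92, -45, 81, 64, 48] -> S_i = Random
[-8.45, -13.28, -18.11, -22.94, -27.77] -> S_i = -8.45 + -4.83*i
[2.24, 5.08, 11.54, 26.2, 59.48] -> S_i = 2.24*2.27^i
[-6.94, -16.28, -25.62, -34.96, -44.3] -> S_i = -6.94 + -9.34*i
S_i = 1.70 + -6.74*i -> [1.7, -5.04, -11.78, -18.52, -25.26]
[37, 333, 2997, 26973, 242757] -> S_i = 37*9^i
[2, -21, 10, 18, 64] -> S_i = Random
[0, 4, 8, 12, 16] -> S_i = 0 + 4*i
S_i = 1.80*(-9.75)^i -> [1.8, -17.55, 171.11, -1668.35, 16266.38]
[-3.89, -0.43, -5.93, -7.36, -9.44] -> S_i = Random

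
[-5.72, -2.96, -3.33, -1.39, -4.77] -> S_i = Random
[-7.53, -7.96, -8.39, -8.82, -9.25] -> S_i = -7.53 + -0.43*i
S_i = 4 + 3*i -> [4, 7, 10, 13, 16]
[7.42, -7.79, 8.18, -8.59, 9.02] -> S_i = 7.42*(-1.05)^i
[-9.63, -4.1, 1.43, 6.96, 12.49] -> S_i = -9.63 + 5.53*i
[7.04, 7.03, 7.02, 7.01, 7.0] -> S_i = 7.04 + -0.01*i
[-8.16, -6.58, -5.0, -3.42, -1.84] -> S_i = -8.16 + 1.58*i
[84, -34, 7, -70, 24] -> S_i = Random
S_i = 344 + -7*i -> [344, 337, 330, 323, 316]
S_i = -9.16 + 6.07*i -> [-9.16, -3.09, 2.98, 9.05, 15.12]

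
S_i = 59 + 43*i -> [59, 102, 145, 188, 231]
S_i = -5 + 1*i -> [-5, -4, -3, -2, -1]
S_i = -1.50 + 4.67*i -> [-1.5, 3.17, 7.84, 12.51, 17.18]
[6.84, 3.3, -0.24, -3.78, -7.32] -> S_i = 6.84 + -3.54*i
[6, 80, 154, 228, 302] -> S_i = 6 + 74*i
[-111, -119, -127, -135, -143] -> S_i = -111 + -8*i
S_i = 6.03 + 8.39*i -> [6.03, 14.42, 22.81, 31.2, 39.59]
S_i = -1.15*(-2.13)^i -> [-1.15, 2.45, -5.22, 11.11, -23.67]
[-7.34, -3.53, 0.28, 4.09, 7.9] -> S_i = -7.34 + 3.81*i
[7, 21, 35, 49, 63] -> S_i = 7 + 14*i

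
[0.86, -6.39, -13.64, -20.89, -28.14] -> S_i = 0.86 + -7.25*i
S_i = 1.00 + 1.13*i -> [1.0, 2.13, 3.26, 4.39, 5.52]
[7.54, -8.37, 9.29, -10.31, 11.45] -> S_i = 7.54*(-1.11)^i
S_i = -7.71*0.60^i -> [-7.71, -4.63, -2.78, -1.67, -1.0]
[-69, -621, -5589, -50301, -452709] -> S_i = -69*9^i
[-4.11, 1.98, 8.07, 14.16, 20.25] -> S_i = -4.11 + 6.09*i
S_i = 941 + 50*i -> [941, 991, 1041, 1091, 1141]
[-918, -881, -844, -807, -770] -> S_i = -918 + 37*i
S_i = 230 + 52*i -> [230, 282, 334, 386, 438]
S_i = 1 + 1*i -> [1, 2, 3, 4, 5]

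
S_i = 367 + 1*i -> [367, 368, 369, 370, 371]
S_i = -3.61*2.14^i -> [-3.61, -7.73, -16.53, -35.38, -75.71]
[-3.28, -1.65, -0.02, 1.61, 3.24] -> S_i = -3.28 + 1.63*i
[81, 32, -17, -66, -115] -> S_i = 81 + -49*i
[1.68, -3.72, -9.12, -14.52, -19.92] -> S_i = 1.68 + -5.40*i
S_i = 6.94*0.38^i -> [6.94, 2.64, 1.0, 0.38, 0.14]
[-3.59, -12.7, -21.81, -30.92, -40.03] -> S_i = -3.59 + -9.11*i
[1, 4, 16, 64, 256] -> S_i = 1*4^i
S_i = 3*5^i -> [3, 15, 75, 375, 1875]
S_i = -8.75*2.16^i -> [-8.75, -18.9, -40.82, -88.18, -190.47]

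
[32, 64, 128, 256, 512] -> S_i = 32*2^i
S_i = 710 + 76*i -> [710, 786, 862, 938, 1014]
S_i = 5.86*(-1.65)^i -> [5.86, -9.67, 15.95, -26.32, 43.43]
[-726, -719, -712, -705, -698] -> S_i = -726 + 7*i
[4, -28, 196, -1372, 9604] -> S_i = 4*-7^i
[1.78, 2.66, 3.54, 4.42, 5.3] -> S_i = 1.78 + 0.88*i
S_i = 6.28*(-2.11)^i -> [6.28, -13.25, 27.96, -58.99, 124.48]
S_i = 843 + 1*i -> [843, 844, 845, 846, 847]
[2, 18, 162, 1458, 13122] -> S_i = 2*9^i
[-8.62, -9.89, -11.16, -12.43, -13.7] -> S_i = -8.62 + -1.27*i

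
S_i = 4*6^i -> [4, 24, 144, 864, 5184]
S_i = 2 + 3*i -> [2, 5, 8, 11, 14]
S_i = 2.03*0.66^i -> [2.03, 1.34, 0.88, 0.58, 0.39]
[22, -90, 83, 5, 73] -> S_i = Random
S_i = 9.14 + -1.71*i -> [9.14, 7.43, 5.72, 4.01, 2.3]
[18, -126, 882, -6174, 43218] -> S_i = 18*-7^i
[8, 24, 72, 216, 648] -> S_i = 8*3^i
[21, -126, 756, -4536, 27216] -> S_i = 21*-6^i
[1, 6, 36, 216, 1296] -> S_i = 1*6^i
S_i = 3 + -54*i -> [3, -51, -105, -159, -213]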